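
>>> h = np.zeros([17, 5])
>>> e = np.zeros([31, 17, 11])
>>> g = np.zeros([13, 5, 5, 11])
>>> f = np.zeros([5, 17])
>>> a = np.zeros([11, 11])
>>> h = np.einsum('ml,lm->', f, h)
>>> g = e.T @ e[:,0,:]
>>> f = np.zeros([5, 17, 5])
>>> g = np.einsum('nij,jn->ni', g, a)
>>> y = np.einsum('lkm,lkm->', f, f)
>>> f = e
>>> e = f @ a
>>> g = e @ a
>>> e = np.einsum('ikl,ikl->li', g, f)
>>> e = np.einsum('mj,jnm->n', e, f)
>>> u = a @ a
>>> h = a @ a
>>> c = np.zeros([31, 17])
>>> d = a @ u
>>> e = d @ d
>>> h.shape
(11, 11)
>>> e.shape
(11, 11)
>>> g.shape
(31, 17, 11)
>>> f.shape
(31, 17, 11)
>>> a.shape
(11, 11)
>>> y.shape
()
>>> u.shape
(11, 11)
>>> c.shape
(31, 17)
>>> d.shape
(11, 11)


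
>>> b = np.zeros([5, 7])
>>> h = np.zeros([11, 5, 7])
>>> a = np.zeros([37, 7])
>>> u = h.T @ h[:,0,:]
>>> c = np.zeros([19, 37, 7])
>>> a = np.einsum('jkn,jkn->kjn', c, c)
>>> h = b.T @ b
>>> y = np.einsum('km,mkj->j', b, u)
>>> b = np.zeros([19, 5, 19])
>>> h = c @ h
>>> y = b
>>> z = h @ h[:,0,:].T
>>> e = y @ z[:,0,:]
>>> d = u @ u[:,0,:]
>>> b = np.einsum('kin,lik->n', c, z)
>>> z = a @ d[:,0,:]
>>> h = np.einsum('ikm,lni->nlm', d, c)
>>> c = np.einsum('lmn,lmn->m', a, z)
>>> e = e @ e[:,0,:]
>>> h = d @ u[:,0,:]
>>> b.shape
(7,)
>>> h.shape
(7, 5, 7)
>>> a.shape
(37, 19, 7)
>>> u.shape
(7, 5, 7)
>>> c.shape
(19,)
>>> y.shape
(19, 5, 19)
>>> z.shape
(37, 19, 7)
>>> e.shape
(19, 5, 19)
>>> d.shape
(7, 5, 7)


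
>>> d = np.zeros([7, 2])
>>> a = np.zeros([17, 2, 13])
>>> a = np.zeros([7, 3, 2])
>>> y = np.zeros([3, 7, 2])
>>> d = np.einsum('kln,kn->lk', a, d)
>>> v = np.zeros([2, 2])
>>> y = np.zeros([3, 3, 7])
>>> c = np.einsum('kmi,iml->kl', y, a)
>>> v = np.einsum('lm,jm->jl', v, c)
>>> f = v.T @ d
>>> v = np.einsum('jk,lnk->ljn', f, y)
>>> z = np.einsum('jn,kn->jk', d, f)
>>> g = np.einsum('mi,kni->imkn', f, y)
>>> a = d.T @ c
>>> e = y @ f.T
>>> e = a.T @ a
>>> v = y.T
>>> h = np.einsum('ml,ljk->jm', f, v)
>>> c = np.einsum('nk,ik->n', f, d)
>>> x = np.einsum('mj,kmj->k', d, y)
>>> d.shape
(3, 7)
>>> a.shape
(7, 2)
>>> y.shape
(3, 3, 7)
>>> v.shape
(7, 3, 3)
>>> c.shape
(2,)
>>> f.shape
(2, 7)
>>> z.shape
(3, 2)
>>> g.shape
(7, 2, 3, 3)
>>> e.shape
(2, 2)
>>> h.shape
(3, 2)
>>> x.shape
(3,)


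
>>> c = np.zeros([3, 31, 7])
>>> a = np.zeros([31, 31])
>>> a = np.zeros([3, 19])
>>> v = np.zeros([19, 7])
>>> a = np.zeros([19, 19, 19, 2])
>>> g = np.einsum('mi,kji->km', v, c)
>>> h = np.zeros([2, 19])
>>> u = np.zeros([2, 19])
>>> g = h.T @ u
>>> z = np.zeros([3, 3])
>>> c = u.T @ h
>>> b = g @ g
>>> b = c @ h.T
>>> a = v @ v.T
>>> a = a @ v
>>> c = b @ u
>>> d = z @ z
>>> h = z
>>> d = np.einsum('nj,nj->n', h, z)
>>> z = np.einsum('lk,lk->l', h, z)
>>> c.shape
(19, 19)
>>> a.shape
(19, 7)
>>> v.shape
(19, 7)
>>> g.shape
(19, 19)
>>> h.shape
(3, 3)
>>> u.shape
(2, 19)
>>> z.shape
(3,)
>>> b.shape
(19, 2)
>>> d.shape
(3,)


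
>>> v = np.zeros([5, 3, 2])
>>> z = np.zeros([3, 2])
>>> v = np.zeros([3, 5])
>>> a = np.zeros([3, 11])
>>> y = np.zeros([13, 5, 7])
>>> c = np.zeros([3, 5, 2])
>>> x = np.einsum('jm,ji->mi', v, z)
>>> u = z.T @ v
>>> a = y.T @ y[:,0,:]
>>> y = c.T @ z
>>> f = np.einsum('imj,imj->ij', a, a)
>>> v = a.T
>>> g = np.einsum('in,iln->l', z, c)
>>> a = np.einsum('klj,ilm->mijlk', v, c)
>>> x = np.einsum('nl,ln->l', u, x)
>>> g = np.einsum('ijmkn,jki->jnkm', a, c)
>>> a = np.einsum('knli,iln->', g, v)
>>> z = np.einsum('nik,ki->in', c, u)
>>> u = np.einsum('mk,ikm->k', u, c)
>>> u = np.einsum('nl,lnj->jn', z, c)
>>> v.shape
(7, 5, 7)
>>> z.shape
(5, 3)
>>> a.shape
()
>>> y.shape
(2, 5, 2)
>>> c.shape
(3, 5, 2)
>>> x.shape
(5,)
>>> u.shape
(2, 5)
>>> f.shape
(7, 7)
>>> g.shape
(3, 7, 5, 7)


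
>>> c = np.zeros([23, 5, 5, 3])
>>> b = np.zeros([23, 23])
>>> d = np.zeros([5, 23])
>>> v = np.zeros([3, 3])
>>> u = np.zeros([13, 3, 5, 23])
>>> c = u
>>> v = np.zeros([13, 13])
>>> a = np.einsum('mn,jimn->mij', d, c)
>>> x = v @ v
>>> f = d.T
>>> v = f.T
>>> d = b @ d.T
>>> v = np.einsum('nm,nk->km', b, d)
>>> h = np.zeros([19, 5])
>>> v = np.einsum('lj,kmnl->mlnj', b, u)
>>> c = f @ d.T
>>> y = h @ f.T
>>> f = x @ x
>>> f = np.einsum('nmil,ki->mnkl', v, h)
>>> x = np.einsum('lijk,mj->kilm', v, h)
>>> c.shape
(23, 23)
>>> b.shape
(23, 23)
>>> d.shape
(23, 5)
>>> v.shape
(3, 23, 5, 23)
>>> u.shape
(13, 3, 5, 23)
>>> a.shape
(5, 3, 13)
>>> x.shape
(23, 23, 3, 19)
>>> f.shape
(23, 3, 19, 23)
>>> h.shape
(19, 5)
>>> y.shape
(19, 23)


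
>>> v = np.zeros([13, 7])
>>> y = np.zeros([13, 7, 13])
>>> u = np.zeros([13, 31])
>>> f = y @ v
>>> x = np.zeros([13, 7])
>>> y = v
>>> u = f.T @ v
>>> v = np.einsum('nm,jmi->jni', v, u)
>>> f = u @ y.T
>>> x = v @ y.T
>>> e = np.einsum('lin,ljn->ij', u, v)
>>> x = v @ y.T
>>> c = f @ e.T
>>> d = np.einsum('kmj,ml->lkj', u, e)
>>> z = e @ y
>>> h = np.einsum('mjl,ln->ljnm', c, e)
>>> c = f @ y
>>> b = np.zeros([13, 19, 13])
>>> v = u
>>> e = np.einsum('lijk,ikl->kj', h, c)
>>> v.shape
(7, 7, 7)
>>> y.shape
(13, 7)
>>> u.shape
(7, 7, 7)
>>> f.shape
(7, 7, 13)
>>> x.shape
(7, 13, 13)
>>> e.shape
(7, 13)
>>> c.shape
(7, 7, 7)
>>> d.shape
(13, 7, 7)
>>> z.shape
(7, 7)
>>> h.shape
(7, 7, 13, 7)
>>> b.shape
(13, 19, 13)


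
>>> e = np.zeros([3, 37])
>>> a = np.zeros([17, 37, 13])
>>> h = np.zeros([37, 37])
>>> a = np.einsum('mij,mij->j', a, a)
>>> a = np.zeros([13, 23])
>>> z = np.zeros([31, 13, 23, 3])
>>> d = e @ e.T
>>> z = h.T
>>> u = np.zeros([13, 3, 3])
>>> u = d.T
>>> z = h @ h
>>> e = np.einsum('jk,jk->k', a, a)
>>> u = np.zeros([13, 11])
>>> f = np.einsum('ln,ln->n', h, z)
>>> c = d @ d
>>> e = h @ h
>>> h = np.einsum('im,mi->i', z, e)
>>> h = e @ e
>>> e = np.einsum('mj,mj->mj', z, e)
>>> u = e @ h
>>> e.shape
(37, 37)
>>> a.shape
(13, 23)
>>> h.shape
(37, 37)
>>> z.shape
(37, 37)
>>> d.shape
(3, 3)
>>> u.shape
(37, 37)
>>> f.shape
(37,)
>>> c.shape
(3, 3)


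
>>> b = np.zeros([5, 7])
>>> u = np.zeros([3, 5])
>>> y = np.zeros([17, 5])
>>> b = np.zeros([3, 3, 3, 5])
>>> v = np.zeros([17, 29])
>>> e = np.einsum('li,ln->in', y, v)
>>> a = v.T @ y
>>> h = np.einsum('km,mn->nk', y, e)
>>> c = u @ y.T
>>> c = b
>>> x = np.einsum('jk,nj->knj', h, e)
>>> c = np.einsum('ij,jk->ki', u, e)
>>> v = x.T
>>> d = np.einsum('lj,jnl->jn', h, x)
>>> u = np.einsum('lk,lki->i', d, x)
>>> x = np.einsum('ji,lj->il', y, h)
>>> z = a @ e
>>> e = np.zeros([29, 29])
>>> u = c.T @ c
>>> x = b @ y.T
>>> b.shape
(3, 3, 3, 5)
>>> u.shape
(3, 3)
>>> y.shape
(17, 5)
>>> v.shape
(29, 5, 17)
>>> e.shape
(29, 29)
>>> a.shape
(29, 5)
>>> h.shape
(29, 17)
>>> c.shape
(29, 3)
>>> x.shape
(3, 3, 3, 17)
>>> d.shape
(17, 5)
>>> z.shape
(29, 29)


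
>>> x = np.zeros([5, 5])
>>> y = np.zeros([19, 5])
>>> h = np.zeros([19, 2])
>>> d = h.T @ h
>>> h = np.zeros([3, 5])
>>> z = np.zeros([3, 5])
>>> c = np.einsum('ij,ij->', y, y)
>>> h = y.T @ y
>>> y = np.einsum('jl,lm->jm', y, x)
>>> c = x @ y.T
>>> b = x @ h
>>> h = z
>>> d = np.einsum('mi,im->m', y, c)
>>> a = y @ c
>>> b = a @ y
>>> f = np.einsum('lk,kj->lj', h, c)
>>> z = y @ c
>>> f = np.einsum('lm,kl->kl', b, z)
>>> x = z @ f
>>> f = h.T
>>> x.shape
(19, 19)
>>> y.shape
(19, 5)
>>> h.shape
(3, 5)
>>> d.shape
(19,)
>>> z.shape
(19, 19)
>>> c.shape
(5, 19)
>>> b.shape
(19, 5)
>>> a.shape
(19, 19)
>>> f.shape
(5, 3)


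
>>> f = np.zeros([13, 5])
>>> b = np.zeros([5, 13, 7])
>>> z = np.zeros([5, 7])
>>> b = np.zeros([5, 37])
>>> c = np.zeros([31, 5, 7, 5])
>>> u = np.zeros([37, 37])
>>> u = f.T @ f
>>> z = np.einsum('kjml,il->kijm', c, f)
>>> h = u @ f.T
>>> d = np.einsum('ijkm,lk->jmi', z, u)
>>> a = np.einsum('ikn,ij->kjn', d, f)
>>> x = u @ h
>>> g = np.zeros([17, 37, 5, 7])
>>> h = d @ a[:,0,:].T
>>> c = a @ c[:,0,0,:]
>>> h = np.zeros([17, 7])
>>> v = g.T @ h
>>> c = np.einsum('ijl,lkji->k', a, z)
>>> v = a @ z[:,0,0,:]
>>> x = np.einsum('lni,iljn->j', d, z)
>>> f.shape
(13, 5)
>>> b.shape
(5, 37)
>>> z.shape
(31, 13, 5, 7)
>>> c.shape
(13,)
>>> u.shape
(5, 5)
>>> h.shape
(17, 7)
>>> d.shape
(13, 7, 31)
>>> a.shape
(7, 5, 31)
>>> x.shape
(5,)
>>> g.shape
(17, 37, 5, 7)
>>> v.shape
(7, 5, 7)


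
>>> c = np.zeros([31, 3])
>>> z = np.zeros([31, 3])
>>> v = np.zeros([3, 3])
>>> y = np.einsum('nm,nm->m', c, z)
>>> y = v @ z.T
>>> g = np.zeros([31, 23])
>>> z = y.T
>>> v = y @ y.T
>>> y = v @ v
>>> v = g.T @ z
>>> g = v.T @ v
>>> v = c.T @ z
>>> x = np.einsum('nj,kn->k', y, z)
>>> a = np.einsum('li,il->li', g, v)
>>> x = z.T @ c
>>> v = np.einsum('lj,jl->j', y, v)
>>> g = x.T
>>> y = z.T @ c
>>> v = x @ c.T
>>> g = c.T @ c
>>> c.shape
(31, 3)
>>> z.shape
(31, 3)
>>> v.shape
(3, 31)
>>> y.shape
(3, 3)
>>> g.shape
(3, 3)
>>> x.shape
(3, 3)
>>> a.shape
(3, 3)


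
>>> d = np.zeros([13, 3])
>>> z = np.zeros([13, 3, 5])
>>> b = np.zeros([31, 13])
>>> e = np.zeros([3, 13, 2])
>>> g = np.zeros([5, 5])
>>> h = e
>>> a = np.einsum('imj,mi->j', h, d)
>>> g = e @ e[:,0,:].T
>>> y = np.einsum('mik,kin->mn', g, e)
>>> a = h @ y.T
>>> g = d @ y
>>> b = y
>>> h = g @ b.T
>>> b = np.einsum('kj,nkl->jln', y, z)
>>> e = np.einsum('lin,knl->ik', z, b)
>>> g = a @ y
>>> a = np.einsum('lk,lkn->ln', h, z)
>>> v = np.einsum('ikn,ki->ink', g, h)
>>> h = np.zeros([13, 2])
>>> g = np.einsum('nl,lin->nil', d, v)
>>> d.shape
(13, 3)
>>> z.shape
(13, 3, 5)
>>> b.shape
(2, 5, 13)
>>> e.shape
(3, 2)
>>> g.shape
(13, 2, 3)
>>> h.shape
(13, 2)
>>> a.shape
(13, 5)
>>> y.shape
(3, 2)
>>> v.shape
(3, 2, 13)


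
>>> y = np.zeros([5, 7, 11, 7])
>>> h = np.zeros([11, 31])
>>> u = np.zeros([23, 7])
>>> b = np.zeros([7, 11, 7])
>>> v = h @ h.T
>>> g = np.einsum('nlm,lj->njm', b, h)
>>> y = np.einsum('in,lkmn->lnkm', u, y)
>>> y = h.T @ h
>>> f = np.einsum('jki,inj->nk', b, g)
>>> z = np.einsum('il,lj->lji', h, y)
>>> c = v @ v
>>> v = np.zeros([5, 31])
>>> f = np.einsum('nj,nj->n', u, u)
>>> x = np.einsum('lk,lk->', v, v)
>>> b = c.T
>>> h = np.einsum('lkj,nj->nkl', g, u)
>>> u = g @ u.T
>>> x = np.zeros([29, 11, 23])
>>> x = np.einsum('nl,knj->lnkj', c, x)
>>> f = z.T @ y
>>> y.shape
(31, 31)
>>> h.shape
(23, 31, 7)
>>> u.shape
(7, 31, 23)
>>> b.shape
(11, 11)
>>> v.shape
(5, 31)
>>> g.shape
(7, 31, 7)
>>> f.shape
(11, 31, 31)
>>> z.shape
(31, 31, 11)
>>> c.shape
(11, 11)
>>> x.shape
(11, 11, 29, 23)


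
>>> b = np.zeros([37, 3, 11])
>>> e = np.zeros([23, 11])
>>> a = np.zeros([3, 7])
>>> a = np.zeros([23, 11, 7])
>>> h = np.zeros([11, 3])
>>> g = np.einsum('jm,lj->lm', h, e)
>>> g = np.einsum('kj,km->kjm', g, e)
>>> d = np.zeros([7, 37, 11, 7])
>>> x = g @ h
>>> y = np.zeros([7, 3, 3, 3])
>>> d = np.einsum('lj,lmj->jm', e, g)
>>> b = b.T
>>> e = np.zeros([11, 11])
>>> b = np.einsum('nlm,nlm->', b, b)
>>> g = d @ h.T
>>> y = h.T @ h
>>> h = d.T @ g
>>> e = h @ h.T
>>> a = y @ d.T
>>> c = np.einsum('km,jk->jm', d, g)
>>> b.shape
()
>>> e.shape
(3, 3)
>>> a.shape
(3, 11)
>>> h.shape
(3, 11)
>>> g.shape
(11, 11)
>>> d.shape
(11, 3)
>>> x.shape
(23, 3, 3)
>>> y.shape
(3, 3)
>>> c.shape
(11, 3)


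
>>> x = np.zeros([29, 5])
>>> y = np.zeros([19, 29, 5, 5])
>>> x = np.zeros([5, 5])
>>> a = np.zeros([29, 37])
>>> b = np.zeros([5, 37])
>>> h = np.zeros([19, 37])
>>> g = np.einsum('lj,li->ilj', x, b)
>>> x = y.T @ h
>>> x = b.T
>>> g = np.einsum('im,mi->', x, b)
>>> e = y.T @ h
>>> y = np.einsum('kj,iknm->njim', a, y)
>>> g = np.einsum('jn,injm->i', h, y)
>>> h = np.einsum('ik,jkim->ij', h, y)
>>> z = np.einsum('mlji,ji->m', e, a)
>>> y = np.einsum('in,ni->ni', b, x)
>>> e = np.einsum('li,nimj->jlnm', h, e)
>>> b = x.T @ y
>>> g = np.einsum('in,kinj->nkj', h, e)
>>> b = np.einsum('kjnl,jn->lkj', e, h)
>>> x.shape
(37, 5)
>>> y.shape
(37, 5)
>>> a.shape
(29, 37)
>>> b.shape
(29, 37, 19)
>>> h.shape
(19, 5)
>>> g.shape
(5, 37, 29)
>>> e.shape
(37, 19, 5, 29)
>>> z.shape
(5,)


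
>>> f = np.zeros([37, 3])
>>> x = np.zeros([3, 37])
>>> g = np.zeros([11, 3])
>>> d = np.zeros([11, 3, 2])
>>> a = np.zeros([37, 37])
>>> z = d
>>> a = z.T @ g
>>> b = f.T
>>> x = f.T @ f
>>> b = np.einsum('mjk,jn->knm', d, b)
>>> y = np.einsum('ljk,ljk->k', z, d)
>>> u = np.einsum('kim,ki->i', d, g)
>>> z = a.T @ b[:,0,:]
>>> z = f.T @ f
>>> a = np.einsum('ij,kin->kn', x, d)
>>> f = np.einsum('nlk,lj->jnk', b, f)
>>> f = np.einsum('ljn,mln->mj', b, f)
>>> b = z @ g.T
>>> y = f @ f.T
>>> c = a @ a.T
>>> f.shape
(3, 37)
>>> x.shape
(3, 3)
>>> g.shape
(11, 3)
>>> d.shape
(11, 3, 2)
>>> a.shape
(11, 2)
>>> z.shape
(3, 3)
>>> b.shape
(3, 11)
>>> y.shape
(3, 3)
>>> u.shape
(3,)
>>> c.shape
(11, 11)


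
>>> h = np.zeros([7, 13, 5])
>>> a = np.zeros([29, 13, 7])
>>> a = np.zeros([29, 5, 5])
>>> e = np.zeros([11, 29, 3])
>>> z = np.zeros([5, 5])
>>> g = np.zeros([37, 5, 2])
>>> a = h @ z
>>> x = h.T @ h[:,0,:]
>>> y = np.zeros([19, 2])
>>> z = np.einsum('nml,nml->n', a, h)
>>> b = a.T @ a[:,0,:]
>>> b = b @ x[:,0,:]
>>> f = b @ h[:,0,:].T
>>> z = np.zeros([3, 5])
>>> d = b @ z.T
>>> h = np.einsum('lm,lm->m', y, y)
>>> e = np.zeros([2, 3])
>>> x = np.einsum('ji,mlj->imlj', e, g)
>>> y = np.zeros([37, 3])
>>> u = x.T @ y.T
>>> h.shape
(2,)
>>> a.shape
(7, 13, 5)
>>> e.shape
(2, 3)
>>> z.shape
(3, 5)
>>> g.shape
(37, 5, 2)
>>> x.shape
(3, 37, 5, 2)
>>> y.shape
(37, 3)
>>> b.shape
(5, 13, 5)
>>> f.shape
(5, 13, 7)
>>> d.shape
(5, 13, 3)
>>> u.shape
(2, 5, 37, 37)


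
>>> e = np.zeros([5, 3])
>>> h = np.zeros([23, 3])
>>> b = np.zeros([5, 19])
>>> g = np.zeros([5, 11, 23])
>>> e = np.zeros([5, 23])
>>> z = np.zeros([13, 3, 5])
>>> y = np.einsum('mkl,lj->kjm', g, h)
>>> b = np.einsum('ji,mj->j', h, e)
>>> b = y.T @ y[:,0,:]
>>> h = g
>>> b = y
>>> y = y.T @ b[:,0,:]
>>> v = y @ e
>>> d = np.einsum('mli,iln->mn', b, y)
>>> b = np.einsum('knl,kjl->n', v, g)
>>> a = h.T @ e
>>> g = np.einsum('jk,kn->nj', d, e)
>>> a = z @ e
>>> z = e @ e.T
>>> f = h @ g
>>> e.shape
(5, 23)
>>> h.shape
(5, 11, 23)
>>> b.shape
(3,)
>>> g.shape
(23, 11)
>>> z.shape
(5, 5)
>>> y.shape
(5, 3, 5)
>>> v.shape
(5, 3, 23)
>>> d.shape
(11, 5)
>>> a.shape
(13, 3, 23)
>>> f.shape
(5, 11, 11)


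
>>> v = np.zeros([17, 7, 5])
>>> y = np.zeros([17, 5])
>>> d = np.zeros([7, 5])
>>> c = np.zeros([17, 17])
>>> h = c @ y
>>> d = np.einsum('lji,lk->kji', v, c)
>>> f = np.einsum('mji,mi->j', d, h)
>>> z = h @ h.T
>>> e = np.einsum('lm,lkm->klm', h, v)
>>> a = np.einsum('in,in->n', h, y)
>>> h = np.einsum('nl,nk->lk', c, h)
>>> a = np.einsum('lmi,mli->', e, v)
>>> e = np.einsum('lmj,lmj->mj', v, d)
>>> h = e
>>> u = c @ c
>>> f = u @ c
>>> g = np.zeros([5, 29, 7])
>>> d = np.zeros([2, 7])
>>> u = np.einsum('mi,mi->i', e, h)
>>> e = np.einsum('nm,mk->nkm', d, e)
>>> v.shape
(17, 7, 5)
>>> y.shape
(17, 5)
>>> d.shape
(2, 7)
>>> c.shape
(17, 17)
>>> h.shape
(7, 5)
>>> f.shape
(17, 17)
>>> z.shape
(17, 17)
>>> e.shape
(2, 5, 7)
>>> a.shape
()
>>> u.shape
(5,)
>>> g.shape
(5, 29, 7)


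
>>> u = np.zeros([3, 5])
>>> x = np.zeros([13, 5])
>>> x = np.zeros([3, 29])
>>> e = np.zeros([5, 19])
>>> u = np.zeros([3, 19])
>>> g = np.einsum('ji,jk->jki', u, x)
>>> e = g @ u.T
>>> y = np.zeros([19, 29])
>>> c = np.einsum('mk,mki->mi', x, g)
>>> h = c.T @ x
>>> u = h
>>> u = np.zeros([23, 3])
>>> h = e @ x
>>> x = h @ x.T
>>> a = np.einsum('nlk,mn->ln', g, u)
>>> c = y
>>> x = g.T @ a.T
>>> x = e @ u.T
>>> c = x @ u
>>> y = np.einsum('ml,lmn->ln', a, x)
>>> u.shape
(23, 3)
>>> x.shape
(3, 29, 23)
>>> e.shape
(3, 29, 3)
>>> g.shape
(3, 29, 19)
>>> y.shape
(3, 23)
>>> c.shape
(3, 29, 3)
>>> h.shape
(3, 29, 29)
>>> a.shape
(29, 3)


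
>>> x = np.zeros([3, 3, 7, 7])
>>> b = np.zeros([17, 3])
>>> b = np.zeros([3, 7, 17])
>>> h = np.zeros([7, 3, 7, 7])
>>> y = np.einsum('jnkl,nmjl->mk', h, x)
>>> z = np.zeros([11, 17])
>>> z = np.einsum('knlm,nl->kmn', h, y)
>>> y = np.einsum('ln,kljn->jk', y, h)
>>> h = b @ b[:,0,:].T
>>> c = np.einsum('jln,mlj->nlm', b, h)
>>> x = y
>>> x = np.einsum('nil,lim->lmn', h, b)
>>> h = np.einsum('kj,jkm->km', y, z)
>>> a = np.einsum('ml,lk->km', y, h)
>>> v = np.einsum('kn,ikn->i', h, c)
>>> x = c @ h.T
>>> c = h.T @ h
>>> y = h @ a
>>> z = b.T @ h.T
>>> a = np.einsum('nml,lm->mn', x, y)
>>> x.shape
(17, 7, 7)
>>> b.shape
(3, 7, 17)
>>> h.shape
(7, 3)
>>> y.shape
(7, 7)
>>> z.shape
(17, 7, 7)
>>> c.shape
(3, 3)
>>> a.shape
(7, 17)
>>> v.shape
(17,)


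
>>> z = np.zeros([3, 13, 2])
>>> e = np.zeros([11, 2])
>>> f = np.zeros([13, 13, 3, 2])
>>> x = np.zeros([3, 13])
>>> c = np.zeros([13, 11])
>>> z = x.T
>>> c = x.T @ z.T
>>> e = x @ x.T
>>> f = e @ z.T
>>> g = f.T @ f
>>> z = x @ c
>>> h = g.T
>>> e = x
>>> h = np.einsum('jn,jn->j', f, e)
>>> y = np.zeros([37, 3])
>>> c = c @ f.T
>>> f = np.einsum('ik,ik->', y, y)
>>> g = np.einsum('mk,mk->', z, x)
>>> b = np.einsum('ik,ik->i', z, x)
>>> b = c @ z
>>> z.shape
(3, 13)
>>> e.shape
(3, 13)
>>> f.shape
()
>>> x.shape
(3, 13)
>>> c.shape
(13, 3)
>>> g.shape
()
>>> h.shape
(3,)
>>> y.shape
(37, 3)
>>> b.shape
(13, 13)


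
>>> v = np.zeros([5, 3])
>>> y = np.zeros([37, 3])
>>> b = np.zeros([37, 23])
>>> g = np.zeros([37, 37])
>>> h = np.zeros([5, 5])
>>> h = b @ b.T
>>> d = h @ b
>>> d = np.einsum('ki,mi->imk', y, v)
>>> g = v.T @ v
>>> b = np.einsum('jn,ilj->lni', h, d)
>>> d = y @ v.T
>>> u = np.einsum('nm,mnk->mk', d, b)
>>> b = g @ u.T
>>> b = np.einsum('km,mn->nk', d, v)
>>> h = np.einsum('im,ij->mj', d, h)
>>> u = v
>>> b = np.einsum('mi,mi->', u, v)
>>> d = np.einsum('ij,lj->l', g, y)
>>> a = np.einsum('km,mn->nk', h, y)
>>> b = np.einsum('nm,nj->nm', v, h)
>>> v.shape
(5, 3)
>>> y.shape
(37, 3)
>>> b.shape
(5, 3)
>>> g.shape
(3, 3)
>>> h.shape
(5, 37)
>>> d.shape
(37,)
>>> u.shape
(5, 3)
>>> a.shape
(3, 5)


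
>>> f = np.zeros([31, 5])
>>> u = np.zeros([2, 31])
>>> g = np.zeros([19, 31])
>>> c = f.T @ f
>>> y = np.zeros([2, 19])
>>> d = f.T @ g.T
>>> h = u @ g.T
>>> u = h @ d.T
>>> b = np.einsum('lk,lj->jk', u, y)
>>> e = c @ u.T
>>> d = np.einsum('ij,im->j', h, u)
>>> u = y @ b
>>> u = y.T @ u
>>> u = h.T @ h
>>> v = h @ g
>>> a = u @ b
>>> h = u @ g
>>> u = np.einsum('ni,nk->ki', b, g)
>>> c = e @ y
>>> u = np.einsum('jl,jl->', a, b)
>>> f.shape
(31, 5)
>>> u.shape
()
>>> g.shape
(19, 31)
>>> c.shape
(5, 19)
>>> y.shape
(2, 19)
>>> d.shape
(19,)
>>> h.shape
(19, 31)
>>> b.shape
(19, 5)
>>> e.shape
(5, 2)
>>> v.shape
(2, 31)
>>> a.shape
(19, 5)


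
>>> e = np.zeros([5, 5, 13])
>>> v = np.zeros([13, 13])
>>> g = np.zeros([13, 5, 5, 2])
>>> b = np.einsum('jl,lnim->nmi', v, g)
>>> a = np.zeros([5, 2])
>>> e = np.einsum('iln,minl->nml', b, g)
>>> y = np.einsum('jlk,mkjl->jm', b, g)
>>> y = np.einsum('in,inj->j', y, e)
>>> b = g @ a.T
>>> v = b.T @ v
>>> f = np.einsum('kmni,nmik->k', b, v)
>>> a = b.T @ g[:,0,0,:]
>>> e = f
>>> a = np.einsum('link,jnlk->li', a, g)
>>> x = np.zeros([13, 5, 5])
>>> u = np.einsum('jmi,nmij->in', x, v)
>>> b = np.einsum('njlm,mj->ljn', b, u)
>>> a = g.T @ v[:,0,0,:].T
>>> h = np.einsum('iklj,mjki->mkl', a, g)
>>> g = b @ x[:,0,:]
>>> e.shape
(13,)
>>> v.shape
(5, 5, 5, 13)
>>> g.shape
(5, 5, 5)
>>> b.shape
(5, 5, 13)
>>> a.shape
(2, 5, 5, 5)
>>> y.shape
(2,)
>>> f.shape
(13,)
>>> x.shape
(13, 5, 5)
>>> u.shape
(5, 5)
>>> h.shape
(13, 5, 5)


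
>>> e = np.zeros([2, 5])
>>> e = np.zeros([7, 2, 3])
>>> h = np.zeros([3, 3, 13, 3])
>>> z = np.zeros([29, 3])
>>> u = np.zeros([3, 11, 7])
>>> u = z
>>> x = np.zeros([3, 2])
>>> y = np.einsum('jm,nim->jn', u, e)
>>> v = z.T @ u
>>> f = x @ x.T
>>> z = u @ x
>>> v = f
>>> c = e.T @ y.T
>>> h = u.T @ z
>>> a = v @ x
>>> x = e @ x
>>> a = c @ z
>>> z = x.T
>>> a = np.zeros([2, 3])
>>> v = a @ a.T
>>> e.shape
(7, 2, 3)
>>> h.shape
(3, 2)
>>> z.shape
(2, 2, 7)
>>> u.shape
(29, 3)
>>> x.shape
(7, 2, 2)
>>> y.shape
(29, 7)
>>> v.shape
(2, 2)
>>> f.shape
(3, 3)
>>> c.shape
(3, 2, 29)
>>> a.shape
(2, 3)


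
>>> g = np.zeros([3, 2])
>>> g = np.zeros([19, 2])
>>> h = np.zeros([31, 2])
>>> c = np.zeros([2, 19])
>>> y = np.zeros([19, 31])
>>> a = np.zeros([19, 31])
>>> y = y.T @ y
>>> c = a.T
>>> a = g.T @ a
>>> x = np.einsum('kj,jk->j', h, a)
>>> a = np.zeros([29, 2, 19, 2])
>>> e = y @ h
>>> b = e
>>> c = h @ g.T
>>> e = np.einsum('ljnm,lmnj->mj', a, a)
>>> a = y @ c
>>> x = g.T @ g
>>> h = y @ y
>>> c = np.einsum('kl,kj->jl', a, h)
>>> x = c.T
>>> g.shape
(19, 2)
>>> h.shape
(31, 31)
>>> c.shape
(31, 19)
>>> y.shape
(31, 31)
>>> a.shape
(31, 19)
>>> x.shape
(19, 31)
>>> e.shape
(2, 2)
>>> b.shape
(31, 2)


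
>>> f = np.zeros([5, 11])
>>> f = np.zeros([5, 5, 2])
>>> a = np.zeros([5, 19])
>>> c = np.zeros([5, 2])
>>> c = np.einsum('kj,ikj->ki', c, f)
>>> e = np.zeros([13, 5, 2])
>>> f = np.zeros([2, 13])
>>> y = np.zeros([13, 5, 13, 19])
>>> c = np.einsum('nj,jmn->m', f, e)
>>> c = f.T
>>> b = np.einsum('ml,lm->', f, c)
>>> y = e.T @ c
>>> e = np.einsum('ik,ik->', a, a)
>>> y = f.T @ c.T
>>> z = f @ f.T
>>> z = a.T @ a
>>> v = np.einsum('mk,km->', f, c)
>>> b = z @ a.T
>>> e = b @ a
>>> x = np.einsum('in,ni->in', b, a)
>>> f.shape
(2, 13)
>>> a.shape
(5, 19)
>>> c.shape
(13, 2)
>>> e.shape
(19, 19)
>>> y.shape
(13, 13)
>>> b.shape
(19, 5)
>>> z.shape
(19, 19)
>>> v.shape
()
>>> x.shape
(19, 5)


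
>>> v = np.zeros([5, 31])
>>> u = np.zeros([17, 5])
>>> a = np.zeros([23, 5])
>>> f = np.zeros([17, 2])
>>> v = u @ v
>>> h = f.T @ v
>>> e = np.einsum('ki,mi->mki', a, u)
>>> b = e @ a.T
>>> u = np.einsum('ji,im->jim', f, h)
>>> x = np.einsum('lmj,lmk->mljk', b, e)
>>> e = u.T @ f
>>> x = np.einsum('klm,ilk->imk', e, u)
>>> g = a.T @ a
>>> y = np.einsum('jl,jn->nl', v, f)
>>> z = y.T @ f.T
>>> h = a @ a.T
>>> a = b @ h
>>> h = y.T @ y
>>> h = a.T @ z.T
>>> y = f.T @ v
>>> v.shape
(17, 31)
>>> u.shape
(17, 2, 31)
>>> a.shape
(17, 23, 23)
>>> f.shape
(17, 2)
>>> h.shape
(23, 23, 31)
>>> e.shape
(31, 2, 2)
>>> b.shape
(17, 23, 23)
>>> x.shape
(17, 2, 31)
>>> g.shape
(5, 5)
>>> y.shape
(2, 31)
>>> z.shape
(31, 17)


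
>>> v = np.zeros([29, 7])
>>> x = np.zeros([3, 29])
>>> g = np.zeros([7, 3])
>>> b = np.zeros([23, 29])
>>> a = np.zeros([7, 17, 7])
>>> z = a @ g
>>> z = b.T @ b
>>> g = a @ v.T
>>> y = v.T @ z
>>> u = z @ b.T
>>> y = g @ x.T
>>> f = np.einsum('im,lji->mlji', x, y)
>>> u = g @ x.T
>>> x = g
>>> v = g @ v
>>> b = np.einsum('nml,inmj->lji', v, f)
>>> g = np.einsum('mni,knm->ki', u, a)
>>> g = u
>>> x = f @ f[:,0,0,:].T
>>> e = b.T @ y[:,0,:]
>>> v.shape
(7, 17, 7)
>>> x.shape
(29, 7, 17, 29)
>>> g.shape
(7, 17, 3)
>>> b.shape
(7, 3, 29)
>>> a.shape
(7, 17, 7)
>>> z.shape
(29, 29)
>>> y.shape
(7, 17, 3)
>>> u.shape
(7, 17, 3)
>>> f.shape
(29, 7, 17, 3)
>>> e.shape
(29, 3, 3)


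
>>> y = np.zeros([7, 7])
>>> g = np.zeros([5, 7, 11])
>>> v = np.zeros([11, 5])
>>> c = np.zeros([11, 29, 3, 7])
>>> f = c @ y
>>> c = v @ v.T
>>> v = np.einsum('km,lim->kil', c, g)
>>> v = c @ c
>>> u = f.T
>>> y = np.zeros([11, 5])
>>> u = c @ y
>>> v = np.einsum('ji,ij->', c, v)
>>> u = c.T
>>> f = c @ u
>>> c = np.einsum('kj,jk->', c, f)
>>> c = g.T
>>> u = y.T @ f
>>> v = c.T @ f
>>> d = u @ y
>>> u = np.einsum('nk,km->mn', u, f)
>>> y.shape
(11, 5)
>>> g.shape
(5, 7, 11)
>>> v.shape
(5, 7, 11)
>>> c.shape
(11, 7, 5)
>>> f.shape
(11, 11)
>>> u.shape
(11, 5)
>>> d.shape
(5, 5)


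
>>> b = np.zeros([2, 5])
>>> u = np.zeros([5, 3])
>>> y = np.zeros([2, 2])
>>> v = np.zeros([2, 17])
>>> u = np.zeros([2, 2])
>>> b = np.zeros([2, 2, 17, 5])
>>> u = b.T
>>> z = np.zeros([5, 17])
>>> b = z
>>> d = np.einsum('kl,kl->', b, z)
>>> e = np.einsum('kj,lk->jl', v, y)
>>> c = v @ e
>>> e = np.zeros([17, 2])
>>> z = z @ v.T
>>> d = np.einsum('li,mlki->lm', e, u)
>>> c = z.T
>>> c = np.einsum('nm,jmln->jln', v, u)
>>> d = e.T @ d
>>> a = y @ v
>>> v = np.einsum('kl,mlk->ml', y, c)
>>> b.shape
(5, 17)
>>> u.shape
(5, 17, 2, 2)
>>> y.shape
(2, 2)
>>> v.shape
(5, 2)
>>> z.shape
(5, 2)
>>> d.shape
(2, 5)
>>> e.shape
(17, 2)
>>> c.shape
(5, 2, 2)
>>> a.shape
(2, 17)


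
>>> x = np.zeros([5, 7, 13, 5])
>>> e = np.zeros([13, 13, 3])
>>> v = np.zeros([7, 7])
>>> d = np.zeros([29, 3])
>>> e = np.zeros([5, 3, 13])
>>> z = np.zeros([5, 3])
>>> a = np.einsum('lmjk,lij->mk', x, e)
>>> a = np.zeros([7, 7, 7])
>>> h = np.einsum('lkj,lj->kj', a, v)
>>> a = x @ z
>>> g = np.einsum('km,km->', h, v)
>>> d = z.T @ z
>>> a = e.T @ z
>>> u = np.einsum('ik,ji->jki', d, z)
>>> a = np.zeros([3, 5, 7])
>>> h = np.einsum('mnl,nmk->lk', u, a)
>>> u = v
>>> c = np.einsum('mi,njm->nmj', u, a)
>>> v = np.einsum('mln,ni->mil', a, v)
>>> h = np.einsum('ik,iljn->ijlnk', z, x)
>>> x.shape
(5, 7, 13, 5)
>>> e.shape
(5, 3, 13)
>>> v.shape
(3, 7, 5)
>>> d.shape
(3, 3)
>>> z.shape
(5, 3)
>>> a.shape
(3, 5, 7)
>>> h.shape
(5, 13, 7, 5, 3)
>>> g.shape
()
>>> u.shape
(7, 7)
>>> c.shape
(3, 7, 5)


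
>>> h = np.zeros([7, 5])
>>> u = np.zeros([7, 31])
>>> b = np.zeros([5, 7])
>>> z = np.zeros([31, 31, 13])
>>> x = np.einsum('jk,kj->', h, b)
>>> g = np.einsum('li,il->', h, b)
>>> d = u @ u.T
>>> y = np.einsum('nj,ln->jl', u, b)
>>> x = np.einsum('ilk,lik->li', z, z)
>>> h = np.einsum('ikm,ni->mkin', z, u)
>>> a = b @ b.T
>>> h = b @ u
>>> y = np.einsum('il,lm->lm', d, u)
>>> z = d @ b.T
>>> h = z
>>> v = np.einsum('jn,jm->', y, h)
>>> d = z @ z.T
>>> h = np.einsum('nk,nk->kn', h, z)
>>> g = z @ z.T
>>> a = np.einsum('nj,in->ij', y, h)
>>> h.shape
(5, 7)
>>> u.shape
(7, 31)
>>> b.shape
(5, 7)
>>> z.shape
(7, 5)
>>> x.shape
(31, 31)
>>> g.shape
(7, 7)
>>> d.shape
(7, 7)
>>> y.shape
(7, 31)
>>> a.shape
(5, 31)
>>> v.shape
()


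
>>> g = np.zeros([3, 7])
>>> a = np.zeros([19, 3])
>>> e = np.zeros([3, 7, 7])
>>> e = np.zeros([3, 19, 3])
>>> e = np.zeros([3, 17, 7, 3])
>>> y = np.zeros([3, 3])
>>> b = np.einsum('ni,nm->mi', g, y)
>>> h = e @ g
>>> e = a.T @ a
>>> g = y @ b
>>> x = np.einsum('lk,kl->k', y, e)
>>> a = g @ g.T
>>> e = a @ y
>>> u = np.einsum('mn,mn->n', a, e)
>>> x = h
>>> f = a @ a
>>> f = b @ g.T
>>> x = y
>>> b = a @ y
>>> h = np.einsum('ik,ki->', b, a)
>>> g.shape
(3, 7)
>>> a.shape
(3, 3)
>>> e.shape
(3, 3)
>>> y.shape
(3, 3)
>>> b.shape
(3, 3)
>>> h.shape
()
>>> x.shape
(3, 3)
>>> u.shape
(3,)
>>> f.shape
(3, 3)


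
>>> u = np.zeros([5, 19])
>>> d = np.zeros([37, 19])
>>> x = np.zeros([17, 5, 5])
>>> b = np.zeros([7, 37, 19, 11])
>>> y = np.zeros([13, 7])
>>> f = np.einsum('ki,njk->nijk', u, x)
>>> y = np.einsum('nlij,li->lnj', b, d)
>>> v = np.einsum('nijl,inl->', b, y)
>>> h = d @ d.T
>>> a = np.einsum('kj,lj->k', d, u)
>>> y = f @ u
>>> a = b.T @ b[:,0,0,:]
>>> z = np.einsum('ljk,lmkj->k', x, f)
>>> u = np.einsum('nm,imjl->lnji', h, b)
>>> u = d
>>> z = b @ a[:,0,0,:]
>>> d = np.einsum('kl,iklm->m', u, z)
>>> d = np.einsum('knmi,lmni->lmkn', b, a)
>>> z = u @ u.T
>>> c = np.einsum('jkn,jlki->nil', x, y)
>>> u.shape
(37, 19)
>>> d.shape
(11, 19, 7, 37)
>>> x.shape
(17, 5, 5)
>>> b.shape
(7, 37, 19, 11)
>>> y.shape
(17, 19, 5, 19)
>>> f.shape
(17, 19, 5, 5)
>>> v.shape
()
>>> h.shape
(37, 37)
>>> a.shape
(11, 19, 37, 11)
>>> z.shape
(37, 37)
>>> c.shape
(5, 19, 19)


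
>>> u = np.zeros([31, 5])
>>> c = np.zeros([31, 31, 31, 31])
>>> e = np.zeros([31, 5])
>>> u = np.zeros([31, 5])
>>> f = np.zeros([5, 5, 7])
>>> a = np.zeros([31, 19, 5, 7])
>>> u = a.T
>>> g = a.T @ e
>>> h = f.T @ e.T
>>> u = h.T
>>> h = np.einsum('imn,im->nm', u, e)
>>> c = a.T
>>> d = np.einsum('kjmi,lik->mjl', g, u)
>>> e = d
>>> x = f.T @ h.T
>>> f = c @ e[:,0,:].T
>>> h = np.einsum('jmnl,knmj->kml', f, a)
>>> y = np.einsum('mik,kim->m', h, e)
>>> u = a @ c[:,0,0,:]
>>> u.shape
(31, 19, 5, 31)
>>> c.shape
(7, 5, 19, 31)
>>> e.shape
(19, 5, 31)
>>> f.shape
(7, 5, 19, 19)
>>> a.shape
(31, 19, 5, 7)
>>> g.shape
(7, 5, 19, 5)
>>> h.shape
(31, 5, 19)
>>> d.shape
(19, 5, 31)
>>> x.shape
(7, 5, 7)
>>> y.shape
(31,)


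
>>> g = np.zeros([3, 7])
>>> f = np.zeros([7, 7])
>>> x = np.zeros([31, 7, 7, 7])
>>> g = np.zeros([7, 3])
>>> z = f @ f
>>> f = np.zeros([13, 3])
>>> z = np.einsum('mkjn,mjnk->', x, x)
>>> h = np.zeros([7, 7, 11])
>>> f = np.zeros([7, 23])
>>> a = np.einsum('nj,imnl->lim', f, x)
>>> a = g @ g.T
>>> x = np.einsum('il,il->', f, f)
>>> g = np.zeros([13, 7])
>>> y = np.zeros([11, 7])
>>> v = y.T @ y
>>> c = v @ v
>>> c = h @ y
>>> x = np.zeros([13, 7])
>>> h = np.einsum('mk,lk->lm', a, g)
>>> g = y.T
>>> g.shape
(7, 11)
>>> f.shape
(7, 23)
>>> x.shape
(13, 7)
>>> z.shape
()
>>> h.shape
(13, 7)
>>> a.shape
(7, 7)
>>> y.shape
(11, 7)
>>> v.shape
(7, 7)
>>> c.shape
(7, 7, 7)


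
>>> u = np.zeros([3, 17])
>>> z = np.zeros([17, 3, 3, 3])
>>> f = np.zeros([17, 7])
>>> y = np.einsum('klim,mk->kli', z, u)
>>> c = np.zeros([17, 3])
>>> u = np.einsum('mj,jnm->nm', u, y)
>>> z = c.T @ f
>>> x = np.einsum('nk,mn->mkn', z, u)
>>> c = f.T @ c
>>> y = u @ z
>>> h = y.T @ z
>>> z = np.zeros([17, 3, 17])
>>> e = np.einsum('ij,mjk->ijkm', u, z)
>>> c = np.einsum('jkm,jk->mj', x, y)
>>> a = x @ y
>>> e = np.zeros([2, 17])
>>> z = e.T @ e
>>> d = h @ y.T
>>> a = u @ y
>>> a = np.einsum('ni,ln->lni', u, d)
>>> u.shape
(3, 3)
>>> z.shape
(17, 17)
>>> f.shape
(17, 7)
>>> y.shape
(3, 7)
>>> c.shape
(3, 3)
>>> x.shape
(3, 7, 3)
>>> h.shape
(7, 7)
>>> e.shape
(2, 17)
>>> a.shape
(7, 3, 3)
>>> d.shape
(7, 3)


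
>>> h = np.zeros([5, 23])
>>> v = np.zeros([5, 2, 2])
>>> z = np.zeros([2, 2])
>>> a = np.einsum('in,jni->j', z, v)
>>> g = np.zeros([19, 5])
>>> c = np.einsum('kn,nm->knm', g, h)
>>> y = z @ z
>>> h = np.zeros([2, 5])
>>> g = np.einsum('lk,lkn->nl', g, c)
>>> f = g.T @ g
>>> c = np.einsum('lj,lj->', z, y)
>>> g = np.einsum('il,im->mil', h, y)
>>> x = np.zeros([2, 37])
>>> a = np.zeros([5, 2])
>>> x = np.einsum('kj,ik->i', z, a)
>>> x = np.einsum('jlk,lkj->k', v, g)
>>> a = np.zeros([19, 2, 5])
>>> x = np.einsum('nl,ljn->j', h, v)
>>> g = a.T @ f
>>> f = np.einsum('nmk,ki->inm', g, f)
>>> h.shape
(2, 5)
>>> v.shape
(5, 2, 2)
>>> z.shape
(2, 2)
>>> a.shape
(19, 2, 5)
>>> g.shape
(5, 2, 19)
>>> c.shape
()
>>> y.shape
(2, 2)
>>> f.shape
(19, 5, 2)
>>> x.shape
(2,)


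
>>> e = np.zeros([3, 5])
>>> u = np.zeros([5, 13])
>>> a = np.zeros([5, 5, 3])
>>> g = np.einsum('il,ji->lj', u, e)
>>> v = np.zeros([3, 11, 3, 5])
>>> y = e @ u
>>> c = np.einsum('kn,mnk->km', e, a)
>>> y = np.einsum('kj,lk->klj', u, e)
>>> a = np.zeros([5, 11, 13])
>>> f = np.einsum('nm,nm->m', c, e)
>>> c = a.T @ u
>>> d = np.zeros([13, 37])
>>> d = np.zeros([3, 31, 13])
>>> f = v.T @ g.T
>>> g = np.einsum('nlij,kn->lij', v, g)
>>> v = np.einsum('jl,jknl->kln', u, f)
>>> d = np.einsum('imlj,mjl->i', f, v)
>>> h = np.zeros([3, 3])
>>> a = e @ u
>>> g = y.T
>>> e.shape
(3, 5)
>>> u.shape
(5, 13)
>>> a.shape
(3, 13)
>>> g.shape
(13, 3, 5)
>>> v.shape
(3, 13, 11)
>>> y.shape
(5, 3, 13)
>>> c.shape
(13, 11, 13)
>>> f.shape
(5, 3, 11, 13)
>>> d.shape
(5,)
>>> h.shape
(3, 3)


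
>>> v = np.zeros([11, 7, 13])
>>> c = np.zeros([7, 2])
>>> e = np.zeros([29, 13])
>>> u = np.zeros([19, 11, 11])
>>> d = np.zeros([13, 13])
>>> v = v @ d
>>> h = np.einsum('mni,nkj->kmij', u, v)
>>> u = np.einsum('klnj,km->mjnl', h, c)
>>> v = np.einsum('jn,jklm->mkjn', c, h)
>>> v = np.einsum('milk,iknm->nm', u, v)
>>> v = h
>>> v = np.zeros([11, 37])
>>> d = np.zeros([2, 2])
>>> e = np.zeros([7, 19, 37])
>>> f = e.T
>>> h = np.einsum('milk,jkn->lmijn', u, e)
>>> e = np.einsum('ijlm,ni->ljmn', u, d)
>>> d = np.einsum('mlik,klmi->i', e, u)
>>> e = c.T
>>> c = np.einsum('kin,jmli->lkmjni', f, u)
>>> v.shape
(11, 37)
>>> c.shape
(11, 37, 13, 2, 7, 19)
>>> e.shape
(2, 7)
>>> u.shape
(2, 13, 11, 19)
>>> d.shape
(19,)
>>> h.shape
(11, 2, 13, 7, 37)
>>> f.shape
(37, 19, 7)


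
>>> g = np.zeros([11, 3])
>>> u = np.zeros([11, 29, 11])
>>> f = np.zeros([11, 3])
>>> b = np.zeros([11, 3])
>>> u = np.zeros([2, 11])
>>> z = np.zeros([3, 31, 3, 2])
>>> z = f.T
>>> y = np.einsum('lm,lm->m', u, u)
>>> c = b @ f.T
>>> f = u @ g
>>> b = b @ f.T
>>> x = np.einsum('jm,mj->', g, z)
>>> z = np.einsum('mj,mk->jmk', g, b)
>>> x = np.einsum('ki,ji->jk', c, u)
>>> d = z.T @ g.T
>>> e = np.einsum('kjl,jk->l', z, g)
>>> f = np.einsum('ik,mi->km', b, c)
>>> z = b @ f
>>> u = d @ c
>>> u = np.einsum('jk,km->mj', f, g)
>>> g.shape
(11, 3)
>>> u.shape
(3, 2)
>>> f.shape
(2, 11)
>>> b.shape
(11, 2)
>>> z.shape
(11, 11)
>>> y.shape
(11,)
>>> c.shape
(11, 11)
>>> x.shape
(2, 11)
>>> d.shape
(2, 11, 11)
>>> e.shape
(2,)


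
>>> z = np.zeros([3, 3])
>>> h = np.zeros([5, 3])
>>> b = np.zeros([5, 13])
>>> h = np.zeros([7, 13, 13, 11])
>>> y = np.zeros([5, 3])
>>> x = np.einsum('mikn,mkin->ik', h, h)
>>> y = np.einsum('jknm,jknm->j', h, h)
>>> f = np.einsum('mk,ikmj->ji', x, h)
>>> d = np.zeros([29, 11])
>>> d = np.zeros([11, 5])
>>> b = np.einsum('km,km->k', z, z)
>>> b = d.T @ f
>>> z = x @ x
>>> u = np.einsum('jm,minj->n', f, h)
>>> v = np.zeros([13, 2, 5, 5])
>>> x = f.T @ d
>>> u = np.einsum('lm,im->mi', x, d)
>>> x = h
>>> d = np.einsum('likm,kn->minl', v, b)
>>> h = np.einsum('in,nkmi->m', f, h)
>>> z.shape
(13, 13)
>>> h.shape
(13,)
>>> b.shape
(5, 7)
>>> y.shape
(7,)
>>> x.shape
(7, 13, 13, 11)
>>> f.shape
(11, 7)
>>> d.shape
(5, 2, 7, 13)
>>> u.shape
(5, 11)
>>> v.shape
(13, 2, 5, 5)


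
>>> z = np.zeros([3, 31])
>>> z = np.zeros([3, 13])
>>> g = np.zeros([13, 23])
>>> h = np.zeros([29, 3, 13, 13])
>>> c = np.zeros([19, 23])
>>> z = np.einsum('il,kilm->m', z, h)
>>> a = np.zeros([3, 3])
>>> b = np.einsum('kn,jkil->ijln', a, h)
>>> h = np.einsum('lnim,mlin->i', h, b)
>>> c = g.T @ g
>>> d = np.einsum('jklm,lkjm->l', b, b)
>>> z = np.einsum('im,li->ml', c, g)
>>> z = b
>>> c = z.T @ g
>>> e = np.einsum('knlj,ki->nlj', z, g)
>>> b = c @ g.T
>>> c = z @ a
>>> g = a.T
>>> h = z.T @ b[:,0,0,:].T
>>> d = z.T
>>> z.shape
(13, 29, 13, 3)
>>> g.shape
(3, 3)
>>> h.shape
(3, 13, 29, 3)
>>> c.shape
(13, 29, 13, 3)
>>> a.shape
(3, 3)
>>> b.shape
(3, 13, 29, 13)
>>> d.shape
(3, 13, 29, 13)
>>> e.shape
(29, 13, 3)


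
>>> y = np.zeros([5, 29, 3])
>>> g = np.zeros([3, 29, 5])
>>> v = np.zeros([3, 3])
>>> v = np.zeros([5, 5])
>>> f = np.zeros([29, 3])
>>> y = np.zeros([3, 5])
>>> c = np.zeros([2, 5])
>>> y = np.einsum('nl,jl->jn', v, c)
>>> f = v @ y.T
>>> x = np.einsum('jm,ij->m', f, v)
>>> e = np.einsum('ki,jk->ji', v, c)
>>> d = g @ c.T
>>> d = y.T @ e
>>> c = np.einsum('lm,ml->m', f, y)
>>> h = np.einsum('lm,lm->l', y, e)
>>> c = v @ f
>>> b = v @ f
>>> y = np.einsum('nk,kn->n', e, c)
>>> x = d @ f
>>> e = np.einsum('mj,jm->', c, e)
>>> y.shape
(2,)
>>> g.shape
(3, 29, 5)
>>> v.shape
(5, 5)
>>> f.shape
(5, 2)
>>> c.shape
(5, 2)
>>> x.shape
(5, 2)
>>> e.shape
()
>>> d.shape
(5, 5)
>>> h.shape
(2,)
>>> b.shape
(5, 2)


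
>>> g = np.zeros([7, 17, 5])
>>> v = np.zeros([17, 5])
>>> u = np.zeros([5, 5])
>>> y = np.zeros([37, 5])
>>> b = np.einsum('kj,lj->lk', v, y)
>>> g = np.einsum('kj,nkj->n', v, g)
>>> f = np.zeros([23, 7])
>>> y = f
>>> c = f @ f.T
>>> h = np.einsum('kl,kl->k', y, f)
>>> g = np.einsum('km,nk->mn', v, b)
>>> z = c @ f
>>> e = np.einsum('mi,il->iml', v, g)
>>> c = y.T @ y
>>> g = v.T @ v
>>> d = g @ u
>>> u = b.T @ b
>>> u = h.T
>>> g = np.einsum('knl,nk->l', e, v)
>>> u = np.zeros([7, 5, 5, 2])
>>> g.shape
(37,)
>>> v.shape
(17, 5)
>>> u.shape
(7, 5, 5, 2)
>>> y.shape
(23, 7)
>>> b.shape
(37, 17)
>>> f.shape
(23, 7)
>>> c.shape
(7, 7)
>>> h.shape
(23,)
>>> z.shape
(23, 7)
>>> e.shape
(5, 17, 37)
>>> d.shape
(5, 5)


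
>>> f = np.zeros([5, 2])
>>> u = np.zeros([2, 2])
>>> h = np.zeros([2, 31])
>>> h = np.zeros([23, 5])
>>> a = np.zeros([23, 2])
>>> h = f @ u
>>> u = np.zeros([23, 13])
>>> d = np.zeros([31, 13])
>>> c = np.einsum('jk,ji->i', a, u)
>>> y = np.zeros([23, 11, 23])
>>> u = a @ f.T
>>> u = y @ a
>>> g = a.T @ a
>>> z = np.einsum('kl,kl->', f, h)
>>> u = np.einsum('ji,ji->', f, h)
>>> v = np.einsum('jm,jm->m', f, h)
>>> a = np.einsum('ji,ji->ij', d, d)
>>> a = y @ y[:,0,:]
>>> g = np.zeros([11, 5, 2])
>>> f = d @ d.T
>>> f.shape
(31, 31)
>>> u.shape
()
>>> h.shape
(5, 2)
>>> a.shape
(23, 11, 23)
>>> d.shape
(31, 13)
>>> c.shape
(13,)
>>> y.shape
(23, 11, 23)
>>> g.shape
(11, 5, 2)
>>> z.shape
()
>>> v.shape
(2,)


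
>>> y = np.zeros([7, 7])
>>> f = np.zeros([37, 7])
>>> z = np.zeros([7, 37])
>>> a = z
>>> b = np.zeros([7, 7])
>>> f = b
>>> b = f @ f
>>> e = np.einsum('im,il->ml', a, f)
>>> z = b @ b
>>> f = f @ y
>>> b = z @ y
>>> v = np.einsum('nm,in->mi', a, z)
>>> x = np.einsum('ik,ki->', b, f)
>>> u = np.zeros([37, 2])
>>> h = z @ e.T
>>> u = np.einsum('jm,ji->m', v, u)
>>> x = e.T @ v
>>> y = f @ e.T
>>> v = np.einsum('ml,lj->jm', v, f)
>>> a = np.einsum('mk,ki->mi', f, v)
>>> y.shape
(7, 37)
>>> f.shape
(7, 7)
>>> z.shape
(7, 7)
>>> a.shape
(7, 37)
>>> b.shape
(7, 7)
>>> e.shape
(37, 7)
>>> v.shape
(7, 37)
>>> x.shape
(7, 7)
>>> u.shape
(7,)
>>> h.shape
(7, 37)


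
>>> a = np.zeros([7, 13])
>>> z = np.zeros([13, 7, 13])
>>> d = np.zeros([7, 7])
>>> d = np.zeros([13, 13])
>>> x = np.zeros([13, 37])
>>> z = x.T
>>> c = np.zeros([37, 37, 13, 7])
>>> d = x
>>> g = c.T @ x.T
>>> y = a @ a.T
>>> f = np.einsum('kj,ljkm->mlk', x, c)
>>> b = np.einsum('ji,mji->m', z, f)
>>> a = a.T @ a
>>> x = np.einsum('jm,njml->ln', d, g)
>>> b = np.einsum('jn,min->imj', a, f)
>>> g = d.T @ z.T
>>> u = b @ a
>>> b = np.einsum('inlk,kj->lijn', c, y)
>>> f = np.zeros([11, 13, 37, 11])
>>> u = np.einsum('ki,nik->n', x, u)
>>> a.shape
(13, 13)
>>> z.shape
(37, 13)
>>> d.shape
(13, 37)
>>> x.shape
(13, 7)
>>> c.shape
(37, 37, 13, 7)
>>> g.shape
(37, 37)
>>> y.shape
(7, 7)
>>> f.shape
(11, 13, 37, 11)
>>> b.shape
(13, 37, 7, 37)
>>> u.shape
(37,)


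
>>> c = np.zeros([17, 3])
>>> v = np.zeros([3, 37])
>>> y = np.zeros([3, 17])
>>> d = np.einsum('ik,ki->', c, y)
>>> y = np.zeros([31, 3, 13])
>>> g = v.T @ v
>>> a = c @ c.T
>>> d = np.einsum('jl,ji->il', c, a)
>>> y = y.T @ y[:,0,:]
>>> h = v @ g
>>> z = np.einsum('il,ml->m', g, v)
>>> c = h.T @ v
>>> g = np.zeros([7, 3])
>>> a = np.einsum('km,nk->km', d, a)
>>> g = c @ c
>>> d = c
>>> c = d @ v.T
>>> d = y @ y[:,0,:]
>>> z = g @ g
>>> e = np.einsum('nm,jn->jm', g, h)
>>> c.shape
(37, 3)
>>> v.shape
(3, 37)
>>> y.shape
(13, 3, 13)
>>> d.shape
(13, 3, 13)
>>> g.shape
(37, 37)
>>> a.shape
(17, 3)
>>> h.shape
(3, 37)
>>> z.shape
(37, 37)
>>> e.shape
(3, 37)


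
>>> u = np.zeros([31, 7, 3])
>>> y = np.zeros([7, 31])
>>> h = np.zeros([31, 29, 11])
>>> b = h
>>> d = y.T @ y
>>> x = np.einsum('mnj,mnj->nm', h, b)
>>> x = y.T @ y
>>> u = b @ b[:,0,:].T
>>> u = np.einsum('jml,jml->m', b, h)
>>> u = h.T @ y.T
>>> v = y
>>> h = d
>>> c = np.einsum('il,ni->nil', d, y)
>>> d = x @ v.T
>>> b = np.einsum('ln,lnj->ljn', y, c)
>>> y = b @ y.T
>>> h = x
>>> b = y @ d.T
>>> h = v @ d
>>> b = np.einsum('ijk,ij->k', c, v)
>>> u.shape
(11, 29, 7)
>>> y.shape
(7, 31, 7)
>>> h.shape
(7, 7)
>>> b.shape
(31,)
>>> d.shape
(31, 7)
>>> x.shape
(31, 31)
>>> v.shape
(7, 31)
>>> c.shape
(7, 31, 31)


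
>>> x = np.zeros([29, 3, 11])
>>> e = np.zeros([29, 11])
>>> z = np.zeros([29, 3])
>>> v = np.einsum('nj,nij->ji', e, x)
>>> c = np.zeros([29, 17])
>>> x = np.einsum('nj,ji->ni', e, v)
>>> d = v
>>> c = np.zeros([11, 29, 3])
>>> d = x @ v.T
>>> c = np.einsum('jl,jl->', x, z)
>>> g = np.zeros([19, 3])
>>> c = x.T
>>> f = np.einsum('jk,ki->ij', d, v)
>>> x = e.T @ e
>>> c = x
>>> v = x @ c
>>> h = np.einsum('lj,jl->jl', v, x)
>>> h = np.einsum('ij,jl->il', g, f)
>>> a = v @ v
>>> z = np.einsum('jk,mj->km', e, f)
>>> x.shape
(11, 11)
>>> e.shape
(29, 11)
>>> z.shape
(11, 3)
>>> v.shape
(11, 11)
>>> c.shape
(11, 11)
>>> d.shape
(29, 11)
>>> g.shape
(19, 3)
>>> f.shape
(3, 29)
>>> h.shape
(19, 29)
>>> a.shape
(11, 11)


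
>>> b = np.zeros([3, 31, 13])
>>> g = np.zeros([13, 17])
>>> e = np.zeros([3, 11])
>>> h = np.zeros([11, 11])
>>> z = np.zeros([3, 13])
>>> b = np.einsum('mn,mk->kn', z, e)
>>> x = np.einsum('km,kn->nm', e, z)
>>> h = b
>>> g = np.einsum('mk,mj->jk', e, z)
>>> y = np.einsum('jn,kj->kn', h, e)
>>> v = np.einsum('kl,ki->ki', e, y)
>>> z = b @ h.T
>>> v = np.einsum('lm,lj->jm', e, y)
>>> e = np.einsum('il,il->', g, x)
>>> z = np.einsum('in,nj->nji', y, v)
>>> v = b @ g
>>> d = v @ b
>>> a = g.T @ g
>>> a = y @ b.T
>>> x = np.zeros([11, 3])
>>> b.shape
(11, 13)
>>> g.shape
(13, 11)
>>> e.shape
()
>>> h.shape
(11, 13)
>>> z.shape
(13, 11, 3)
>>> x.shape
(11, 3)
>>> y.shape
(3, 13)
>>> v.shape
(11, 11)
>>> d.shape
(11, 13)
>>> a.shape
(3, 11)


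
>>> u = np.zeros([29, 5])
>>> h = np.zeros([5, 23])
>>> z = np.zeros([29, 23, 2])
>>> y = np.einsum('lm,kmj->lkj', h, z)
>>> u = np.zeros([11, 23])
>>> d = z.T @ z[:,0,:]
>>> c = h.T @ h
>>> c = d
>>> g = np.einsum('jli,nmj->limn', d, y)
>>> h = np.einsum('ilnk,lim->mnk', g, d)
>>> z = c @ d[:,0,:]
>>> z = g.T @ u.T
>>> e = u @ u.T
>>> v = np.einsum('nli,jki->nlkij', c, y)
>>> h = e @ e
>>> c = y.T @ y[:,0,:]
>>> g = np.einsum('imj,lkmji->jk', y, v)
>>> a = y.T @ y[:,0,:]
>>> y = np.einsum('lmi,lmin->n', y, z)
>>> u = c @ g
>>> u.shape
(2, 29, 23)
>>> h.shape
(11, 11)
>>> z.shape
(5, 29, 2, 11)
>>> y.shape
(11,)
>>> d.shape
(2, 23, 2)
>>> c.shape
(2, 29, 2)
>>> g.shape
(2, 23)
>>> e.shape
(11, 11)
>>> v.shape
(2, 23, 29, 2, 5)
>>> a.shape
(2, 29, 2)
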